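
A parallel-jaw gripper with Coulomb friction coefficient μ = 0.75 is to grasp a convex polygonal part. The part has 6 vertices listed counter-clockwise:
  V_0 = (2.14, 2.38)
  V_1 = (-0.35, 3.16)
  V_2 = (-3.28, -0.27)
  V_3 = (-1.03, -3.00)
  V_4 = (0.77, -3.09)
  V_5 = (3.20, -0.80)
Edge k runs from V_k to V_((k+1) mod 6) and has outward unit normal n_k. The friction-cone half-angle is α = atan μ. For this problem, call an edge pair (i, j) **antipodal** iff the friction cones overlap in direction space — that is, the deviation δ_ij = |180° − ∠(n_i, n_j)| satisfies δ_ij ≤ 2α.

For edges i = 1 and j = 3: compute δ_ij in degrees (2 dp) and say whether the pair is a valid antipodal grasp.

δ = 52.36°, valid

α = atan 0.75 = 36.87°;  2α = 73.74°
edge 1: e_1 = (-2.93, -3.43);  n_1 = (-0.7604, +0.6495)
edge 3: e_3 = (+1.80, -0.09);  n_3 = (-0.0499, -0.9988)
∠(n_1, n_3) = 127.64°
δ = |180° − 127.64°| = 52.36°
52.36° ≤ 2α = 73.74°  →  valid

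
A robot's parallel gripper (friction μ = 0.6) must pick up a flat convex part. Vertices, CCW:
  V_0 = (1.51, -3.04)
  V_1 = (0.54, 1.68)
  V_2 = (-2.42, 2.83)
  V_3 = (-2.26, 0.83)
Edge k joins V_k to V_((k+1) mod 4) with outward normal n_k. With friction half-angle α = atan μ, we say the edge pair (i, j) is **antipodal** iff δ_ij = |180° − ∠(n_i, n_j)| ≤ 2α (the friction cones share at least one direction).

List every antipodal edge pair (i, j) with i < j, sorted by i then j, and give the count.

count = 3; pairs: (0,2), (0,3), (1,3)

α = atan 0.6 = 30.96°;  2α = 61.93°
n_0 = (+0.9795, +0.2013)
n_1 = (+0.3621, +0.9321)
n_2 = (-0.9968, -0.0797)
n_3 = (-0.7163, -0.6978)
  (0,1): δ = 122.84°  ·
  (0,2): δ = 7.04°  ✓
  (0,3): δ = 32.64°  ✓
  (1,2): δ = 64.19°  ·
  (1,3): δ = 24.52°  ✓
  (2,3): δ = 140.32°  ·
antipodal pairs: 3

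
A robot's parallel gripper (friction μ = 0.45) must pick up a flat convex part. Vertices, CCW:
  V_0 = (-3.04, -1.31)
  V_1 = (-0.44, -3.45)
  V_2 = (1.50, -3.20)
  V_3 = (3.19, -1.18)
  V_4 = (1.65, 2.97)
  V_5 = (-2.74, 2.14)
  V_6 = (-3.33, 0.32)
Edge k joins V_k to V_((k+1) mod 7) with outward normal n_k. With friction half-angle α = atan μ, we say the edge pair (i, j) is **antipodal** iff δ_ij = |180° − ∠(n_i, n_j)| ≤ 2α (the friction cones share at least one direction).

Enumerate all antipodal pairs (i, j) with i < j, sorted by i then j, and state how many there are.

count = 6; pairs: (0,3), (1,4), (2,4), (2,5), (3,5), (3,6)

α = atan 0.45 = 24.23°;  2α = 48.46°
n_0 = (-0.6355, -0.7721)
n_1 = (+0.1278, -0.9918)
n_2 = (+0.7670, -0.6417)
n_3 = (+0.9375, +0.3479)
n_4 = (-0.1858, +0.9826)
n_5 = (-0.9513, +0.3084)
n_6 = (-0.9845, -0.1752)
  (0,1): δ = 133.20°  ·
  (0,2): δ = 90.46°  ·
  (0,3): δ = 30.18°  ✓
  (0,4): δ = 50.16°  ·
  (0,5): δ = 111.50°  ·
  (0,6): δ = 139.55°  ·
  (1,2): δ = 137.26°  ·
  (1,3): δ = 76.98°  ·
  (1,4): δ = 3.36°  ✓
  (1,5): δ = 64.70°  ·
  (1,6): δ = 92.75°  ·
  (2,3): δ = 119.72°  ·
  (2,4): δ = 39.38°  ✓
  (2,5): δ = 21.96°  ✓
  (2,6): δ = 50.01°  ·
  (3,4): δ = 99.65°  ·
  (3,5): δ = 38.32°  ✓
  (3,6): δ = 10.27°  ✓
  (4,5): δ = 118.67°  ·
  (4,6): δ = 90.62°  ·
  (5,6): δ = 151.95°  ·
antipodal pairs: 6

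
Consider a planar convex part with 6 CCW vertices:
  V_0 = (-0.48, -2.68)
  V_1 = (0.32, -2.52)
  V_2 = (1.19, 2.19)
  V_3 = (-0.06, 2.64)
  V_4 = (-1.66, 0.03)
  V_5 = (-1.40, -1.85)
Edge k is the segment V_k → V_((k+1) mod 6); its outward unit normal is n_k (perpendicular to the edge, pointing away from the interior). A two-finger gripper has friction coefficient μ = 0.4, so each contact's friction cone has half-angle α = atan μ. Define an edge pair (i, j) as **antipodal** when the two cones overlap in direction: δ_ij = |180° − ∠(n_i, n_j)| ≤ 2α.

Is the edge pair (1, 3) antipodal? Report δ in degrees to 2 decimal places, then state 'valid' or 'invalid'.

α = atan 0.4 = 21.80°;  2α = 43.60°
edge 1: e_1 = (+0.87, +4.71);  n_1 = (+0.9834, -0.1816)
edge 3: e_3 = (-1.60, -2.61);  n_3 = (-0.8526, +0.5226)
∠(n_1, n_3) = 158.96°
δ = |180° − 158.96°| = 21.04°
21.04° ≤ 2α = 43.60°  →  valid

δ = 21.04°, valid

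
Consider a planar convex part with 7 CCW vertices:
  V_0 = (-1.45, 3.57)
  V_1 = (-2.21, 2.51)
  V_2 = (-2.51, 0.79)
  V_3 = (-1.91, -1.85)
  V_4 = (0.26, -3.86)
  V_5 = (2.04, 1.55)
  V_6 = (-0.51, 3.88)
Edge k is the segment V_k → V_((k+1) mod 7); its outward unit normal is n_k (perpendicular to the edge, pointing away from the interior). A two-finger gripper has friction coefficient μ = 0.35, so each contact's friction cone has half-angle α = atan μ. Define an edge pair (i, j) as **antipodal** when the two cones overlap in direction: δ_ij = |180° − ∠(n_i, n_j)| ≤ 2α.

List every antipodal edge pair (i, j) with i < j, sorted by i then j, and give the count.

α = atan 0.35 = 19.29°;  2α = 38.58°
n_0 = (-0.8127, +0.5827)
n_1 = (-0.9851, +0.1718)
n_2 = (-0.9751, -0.2216)
n_3 = (-0.6795, -0.7336)
n_4 = (+0.9499, -0.3125)
n_5 = (+0.6745, +0.7382)
n_6 = (-0.3132, +0.9497)
  (0,1): δ = 154.25°  ·
  (0,2): δ = 131.56°  ·
  (0,3): δ = 97.17°  ·
  (0,4): δ = 17.43°  ✓
  (0,5): δ = 83.22°  ·
  (0,6): δ = 143.89°  ·
  (1,2): δ = 157.30°  ·
  (1,3): δ = 122.91°  ·
  (1,4): δ = 8.32°  ✓
  (1,5): δ = 57.48°  ·
  (1,6): δ = 118.15°  ·
  (2,3): δ = 145.61°  ·
  (2,4): δ = 31.02°  ✓
  (2,5): δ = 34.78°  ✓
  (2,6): δ = 95.45°  ·
  (3,4): δ = 65.40°  ·
  (3,5): δ = 0.39°  ✓
  (3,6): δ = 61.06°  ·
  (4,5): δ = 114.21°  ·
  (4,6): δ = 53.54°  ·
  (5,6): δ = 119.33°  ·
antipodal pairs: 5

count = 5; pairs: (0,4), (1,4), (2,4), (2,5), (3,5)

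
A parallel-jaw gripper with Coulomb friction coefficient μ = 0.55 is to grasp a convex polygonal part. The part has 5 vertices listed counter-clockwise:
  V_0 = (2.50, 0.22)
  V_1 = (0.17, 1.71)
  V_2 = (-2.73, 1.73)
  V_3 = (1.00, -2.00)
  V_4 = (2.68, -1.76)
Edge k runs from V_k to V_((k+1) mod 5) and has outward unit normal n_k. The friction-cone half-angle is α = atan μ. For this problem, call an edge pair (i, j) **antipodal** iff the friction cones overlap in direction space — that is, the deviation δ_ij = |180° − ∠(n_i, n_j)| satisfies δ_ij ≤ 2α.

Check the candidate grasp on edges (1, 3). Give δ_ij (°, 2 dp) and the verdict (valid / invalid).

δ = 8.53°, valid

α = atan 0.55 = 28.81°;  2α = 57.62°
edge 1: e_1 = (-2.90, +0.02);  n_1 = (+0.0069, +1.0000)
edge 3: e_3 = (+1.68, +0.24);  n_3 = (+0.1414, -0.9899)
∠(n_1, n_3) = 171.47°
δ = |180° − 171.47°| = 8.53°
8.53° ≤ 2α = 57.62°  →  valid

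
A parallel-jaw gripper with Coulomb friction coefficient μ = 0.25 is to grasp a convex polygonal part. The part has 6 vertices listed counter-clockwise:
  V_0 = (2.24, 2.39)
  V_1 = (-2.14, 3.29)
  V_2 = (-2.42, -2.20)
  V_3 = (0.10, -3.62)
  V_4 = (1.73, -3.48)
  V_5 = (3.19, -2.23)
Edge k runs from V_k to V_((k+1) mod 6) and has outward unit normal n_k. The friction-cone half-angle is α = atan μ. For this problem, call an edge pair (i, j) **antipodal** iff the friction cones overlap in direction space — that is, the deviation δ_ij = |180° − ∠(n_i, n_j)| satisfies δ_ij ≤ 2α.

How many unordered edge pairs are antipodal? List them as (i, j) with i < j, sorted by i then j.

count = 3; pairs: (0,2), (0,3), (1,5)

α = atan 0.25 = 14.04°;  2α = 28.07°
n_0 = (+0.2013, +0.9795)
n_1 = (-0.9987, +0.0509)
n_2 = (-0.4909, -0.8712)
n_3 = (+0.0856, -0.9963)
n_4 = (+0.6504, -0.7596)
n_5 = (+0.9795, +0.2014)
  (0,1): δ = 81.31°  ·
  (0,2): δ = 17.79°  ✓
  (0,3): δ = 16.52°  ✓
  (0,4): δ = 52.18°  ·
  (0,5): δ = 113.23°  ·
  (1,2): δ = 116.48°  ·
  (1,3): δ = 82.17°  ·
  (1,4): δ = 46.51°  ·
  (1,5): δ = 14.54°  ✓
  (2,3): δ = 145.69°  ·
  (2,4): δ = 110.03°  ·
  (2,5): δ = 48.98°  ·
  (3,4): δ = 144.34°  ·
  (3,5): δ = 83.29°  ·
  (4,5): δ = 118.95°  ·
antipodal pairs: 3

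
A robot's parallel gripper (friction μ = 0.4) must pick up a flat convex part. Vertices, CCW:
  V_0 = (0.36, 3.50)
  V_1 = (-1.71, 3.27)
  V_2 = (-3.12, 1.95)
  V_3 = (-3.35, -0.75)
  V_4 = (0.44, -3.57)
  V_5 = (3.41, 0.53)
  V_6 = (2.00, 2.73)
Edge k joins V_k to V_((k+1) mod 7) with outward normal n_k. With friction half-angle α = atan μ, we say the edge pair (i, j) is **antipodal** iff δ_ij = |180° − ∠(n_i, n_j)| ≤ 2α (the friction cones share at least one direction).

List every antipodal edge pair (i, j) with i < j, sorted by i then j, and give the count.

count = 6; pairs: (0,3), (1,4), (2,4), (2,5), (3,5), (3,6)

α = atan 0.4 = 21.80°;  2α = 43.60°
n_0 = (-0.1104, +0.9939)
n_1 = (-0.6834, +0.7300)
n_2 = (-0.9964, +0.0849)
n_3 = (-0.5969, -0.8023)
n_4 = (+0.8098, -0.5866)
n_5 = (+0.8419, +0.5396)
n_6 = (+0.4250, +0.9052)
  (0,1): δ = 143.23°  ·
  (0,2): δ = 101.21°  ·
  (0,3): δ = 42.99°  ✓
  (0,4): δ = 47.74°  ·
  (0,5): δ = 116.32°  ·
  (0,6): δ = 148.51°  ·
  (1,2): δ = 137.98°  ·
  (1,3): δ = 79.76°  ·
  (1,4): δ = 10.97°  ✓
  (1,5): δ = 79.54°  ·
  (1,6): δ = 111.74°  ·
  (2,3): δ = 121.78°  ·
  (2,4): δ = 31.05°  ✓
  (2,5): δ = 37.53°  ✓
  (2,6): δ = 69.72°  ·
  (3,4): δ = 89.27°  ·
  (3,5): δ = 20.69°  ✓
  (3,6): δ = 11.50°  ✓
  (4,5): δ = 111.42°  ·
  (4,6): δ = 79.23°  ·
  (5,6): δ = 147.81°  ·
antipodal pairs: 6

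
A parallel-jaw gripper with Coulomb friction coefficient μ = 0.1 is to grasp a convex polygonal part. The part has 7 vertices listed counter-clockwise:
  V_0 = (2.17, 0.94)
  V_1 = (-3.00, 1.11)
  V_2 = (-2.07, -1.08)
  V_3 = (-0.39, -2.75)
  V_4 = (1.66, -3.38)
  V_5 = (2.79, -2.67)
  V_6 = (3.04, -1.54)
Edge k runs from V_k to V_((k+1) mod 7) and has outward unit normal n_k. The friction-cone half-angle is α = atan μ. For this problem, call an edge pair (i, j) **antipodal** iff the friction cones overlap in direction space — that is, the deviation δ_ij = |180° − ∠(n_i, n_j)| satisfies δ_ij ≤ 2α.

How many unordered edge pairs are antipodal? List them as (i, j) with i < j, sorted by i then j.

α = atan 0.1 = 5.71°;  2α = 11.42°
n_0 = (+0.0329, +0.9995)
n_1 = (-0.9204, -0.3909)
n_2 = (-0.7050, -0.7092)
n_3 = (-0.2938, -0.9559)
n_4 = (+0.5320, -0.8467)
n_5 = (+0.9764, -0.2160)
n_6 = (+0.9436, +0.3310)
  (0,1): δ = 65.11°  ·
  (0,2): δ = 42.95°  ·
  (0,3): δ = 15.20°  ·
  (0,4): δ = 34.03°  ·
  (0,5): δ = 79.41°  ·
  (0,6): δ = 111.21°  ·
  (1,2): δ = 157.84°  ·
  (1,3): δ = 130.09°  ·
  (1,4): δ = 80.87°  ·
  (1,5): δ = 35.48°  ·
  (1,6): δ = 3.68°  ✓
  (2,3): δ = 152.25°  ·
  (2,4): δ = 103.03°  ·
  (2,5): δ = 57.65°  ·
  (2,6): δ = 25.84°  ·
  (3,4): δ = 130.78°  ·
  (3,5): δ = 85.39°  ·
  (3,6): δ = 53.59°  ·
  (4,5): δ = 134.62°  ·
  (4,6): δ = 102.81°  ·
  (5,6): δ = 148.19°  ·
antipodal pairs: 1

count = 1; pairs: (1,6)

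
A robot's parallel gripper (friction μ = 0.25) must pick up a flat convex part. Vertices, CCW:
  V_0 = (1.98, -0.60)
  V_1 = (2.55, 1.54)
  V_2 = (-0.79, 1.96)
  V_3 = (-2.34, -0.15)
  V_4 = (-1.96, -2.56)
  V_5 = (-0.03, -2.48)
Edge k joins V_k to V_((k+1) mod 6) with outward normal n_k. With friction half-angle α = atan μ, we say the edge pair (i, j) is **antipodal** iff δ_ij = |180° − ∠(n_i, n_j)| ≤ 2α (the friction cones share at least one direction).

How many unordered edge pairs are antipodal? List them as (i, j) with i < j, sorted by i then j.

count = 4; pairs: (0,2), (0,3), (1,4), (2,5)

α = atan 0.25 = 14.04°;  2α = 28.07°
n_0 = (+0.9663, -0.2574)
n_1 = (+0.1248, +0.9922)
n_2 = (-0.8059, +0.5920)
n_3 = (-0.9878, -0.1558)
n_4 = (+0.0414, -0.9991)
n_5 = (+0.6831, -0.7303)
  (0,1): δ = 82.25°  ·
  (0,2): δ = 21.39°  ✓
  (0,3): δ = 23.88°  ✓
  (0,4): δ = 107.29°  ·
  (0,5): δ = 148.00°  ·
  (1,2): δ = 119.13°  ·
  (1,3): δ = 73.87°  ·
  (1,4): δ = 9.54°  ✓
  (1,5): δ = 50.25°  ·
  (2,3): δ = 134.74°  ·
  (2,4): δ = 51.33°  ·
  (2,5): δ = 10.61°  ✓
  (3,4): δ = 96.59°  ·
  (3,5): δ = 55.87°  ·
  (4,5): δ = 139.29°  ·
antipodal pairs: 4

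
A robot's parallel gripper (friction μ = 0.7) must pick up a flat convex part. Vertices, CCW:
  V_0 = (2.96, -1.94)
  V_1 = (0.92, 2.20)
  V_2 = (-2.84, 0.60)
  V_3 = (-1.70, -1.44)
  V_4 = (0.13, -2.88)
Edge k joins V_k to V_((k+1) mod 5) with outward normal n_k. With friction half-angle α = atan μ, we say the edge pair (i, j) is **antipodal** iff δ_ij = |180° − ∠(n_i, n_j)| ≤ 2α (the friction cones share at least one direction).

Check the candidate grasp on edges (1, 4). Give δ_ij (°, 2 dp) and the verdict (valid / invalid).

δ = 4.68°, valid

α = atan 0.7 = 34.99°;  2α = 69.98°
edge 1: e_1 = (-3.76, -1.60);  n_1 = (-0.3916, +0.9202)
edge 4: e_4 = (+2.83, +0.94);  n_4 = (+0.3152, -0.9490)
∠(n_1, n_4) = 175.32°
δ = |180° − 175.32°| = 4.68°
4.68° ≤ 2α = 69.98°  →  valid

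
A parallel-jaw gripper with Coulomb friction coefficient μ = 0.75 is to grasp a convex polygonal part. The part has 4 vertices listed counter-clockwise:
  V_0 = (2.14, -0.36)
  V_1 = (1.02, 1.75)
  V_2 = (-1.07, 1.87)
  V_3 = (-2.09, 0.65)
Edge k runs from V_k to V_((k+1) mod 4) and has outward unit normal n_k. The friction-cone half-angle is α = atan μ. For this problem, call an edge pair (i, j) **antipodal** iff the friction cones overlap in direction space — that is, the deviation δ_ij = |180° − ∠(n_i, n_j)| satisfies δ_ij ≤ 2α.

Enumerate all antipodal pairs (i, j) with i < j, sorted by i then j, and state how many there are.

α = atan 0.75 = 36.87°;  2α = 73.74°
n_0 = (+0.8833, +0.4688)
n_1 = (+0.0573, +0.9984)
n_2 = (-0.7672, +0.6414)
n_3 = (-0.2322, -0.9727)
  (0,1): δ = 121.25°  ·
  (0,2): δ = 67.86°  ✓
  (0,3): δ = 48.61°  ✓
  (1,2): δ = 126.61°  ·
  (1,3): δ = 10.14°  ✓
  (2,3): δ = 63.53°  ✓
antipodal pairs: 4

count = 4; pairs: (0,2), (0,3), (1,3), (2,3)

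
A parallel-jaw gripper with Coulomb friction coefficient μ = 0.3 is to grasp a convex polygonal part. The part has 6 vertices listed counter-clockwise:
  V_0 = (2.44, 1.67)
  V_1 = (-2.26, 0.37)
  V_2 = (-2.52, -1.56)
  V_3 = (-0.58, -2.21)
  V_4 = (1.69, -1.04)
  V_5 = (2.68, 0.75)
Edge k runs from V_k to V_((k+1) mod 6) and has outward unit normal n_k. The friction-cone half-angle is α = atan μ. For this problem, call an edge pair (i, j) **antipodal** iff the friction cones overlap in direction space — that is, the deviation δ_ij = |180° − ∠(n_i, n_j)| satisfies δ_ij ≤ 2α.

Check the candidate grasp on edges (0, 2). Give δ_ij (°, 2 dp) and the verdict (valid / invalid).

δ = 33.98°, invalid

α = atan 0.3 = 16.70°;  2α = 33.40°
edge 0: e_0 = (-4.70, -1.30);  n_0 = (-0.2666, +0.9638)
edge 2: e_2 = (+1.94, -0.65);  n_2 = (-0.3177, -0.9482)
∠(n_0, n_2) = 146.02°
δ = |180° − 146.02°| = 33.98°
33.98° > 2α = 33.40°  →  invalid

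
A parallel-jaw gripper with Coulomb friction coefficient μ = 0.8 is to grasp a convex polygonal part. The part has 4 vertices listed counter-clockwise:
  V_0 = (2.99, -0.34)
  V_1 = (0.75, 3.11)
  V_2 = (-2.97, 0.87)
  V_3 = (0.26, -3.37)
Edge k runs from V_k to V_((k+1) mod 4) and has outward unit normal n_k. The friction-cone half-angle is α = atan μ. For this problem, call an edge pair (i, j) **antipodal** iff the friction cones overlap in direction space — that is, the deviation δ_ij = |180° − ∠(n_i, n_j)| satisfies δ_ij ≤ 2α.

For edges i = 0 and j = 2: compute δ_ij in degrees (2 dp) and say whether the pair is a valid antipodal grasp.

δ = 4.31°, valid

α = atan 0.8 = 38.66°;  2α = 77.32°
edge 0: e_0 = (-2.24, +3.45);  n_0 = (+0.8387, +0.5446)
edge 2: e_2 = (+3.23, -4.24);  n_2 = (-0.7955, -0.6060)
∠(n_0, n_2) = 175.69°
δ = |180° − 175.69°| = 4.31°
4.31° ≤ 2α = 77.32°  →  valid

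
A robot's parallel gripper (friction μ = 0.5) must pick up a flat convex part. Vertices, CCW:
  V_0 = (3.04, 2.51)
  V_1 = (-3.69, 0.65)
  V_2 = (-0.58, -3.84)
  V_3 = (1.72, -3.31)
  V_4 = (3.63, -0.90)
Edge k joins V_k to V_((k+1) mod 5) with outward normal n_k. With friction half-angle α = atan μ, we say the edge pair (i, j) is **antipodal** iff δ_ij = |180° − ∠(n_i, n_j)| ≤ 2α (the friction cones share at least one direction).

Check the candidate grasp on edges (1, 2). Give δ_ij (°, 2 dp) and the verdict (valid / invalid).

δ = 111.73°, invalid

α = atan 0.5 = 26.57°;  2α = 53.13°
edge 1: e_1 = (+3.11, -4.49);  n_1 = (-0.8221, -0.5694)
edge 2: e_2 = (+2.30, +0.53);  n_2 = (+0.2246, -0.9745)
∠(n_1, n_2) = 68.27°
δ = |180° − 68.27°| = 111.73°
111.73° > 2α = 53.13°  →  invalid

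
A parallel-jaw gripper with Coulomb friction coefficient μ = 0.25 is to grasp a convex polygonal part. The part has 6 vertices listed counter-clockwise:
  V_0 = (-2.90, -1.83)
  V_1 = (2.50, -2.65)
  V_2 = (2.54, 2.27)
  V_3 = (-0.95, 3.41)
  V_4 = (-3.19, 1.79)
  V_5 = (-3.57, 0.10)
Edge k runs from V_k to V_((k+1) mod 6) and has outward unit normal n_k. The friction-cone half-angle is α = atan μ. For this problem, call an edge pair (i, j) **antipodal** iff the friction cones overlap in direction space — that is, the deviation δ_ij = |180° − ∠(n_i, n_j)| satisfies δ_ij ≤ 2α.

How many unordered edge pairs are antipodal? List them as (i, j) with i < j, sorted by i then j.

α = atan 0.25 = 14.04°;  2α = 28.07°
n_0 = (-0.1501, -0.9887)
n_1 = (+1.0000, -0.0081)
n_2 = (+0.3105, +0.9506)
n_3 = (-0.5860, +0.8103)
n_4 = (-0.9756, +0.2194)
n_5 = (-0.9447, -0.3280)
  (0,1): δ = 81.83°  ·
  (0,2): δ = 9.45°  ✓
  (0,3): δ = 44.51°  ·
  (0,4): δ = 85.96°  ·
  (0,5): δ = 117.78°  ·
  (1,2): δ = 107.62°  ·
  (1,3): δ = 53.66°  ·
  (1,4): δ = 12.21°  ✓
  (1,5): δ = 19.61°  ✓
  (2,3): δ = 126.04°  ·
  (2,4): δ = 84.58°  ·
  (2,5): δ = 52.77°  ·
  (3,4): δ = 138.55°  ·
  (3,5): δ = 106.73°  ·
  (4,5): δ = 148.18°  ·
antipodal pairs: 3

count = 3; pairs: (0,2), (1,4), (1,5)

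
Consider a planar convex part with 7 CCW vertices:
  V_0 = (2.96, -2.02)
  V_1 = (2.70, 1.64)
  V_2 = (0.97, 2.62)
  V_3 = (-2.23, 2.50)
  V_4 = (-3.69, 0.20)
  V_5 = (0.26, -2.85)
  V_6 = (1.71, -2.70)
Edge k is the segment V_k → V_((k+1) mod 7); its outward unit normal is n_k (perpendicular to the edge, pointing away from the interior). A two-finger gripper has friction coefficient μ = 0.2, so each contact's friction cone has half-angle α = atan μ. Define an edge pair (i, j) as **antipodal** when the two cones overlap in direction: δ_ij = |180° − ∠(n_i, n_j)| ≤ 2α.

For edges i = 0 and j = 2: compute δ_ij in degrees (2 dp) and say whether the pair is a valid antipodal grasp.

α = atan 0.2 = 11.31°;  2α = 22.62°
edge 0: e_0 = (-0.26, +3.66);  n_0 = (+0.9975, +0.0709)
edge 2: e_2 = (-3.20, -0.12);  n_2 = (-0.0375, +0.9993)
∠(n_0, n_2) = 88.08°
δ = |180° − 88.08°| = 91.92°
91.92° > 2α = 22.62°  →  invalid

δ = 91.92°, invalid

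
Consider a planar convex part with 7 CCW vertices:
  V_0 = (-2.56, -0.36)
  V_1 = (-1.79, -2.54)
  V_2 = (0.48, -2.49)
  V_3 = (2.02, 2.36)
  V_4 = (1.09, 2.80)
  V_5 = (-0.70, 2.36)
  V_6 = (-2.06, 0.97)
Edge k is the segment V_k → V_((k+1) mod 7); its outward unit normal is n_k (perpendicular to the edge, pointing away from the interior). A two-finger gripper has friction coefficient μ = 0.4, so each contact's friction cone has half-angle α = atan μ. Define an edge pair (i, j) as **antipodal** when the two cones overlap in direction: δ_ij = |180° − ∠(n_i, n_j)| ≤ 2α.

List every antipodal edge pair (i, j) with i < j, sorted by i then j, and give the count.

α = atan 0.4 = 21.80°;  2α = 43.60°
n_0 = (-0.9429, -0.3330)
n_1 = (+0.0220, -0.9998)
n_2 = (+0.9531, -0.3026)
n_3 = (+0.4277, +0.9039)
n_4 = (-0.2387, +0.9711)
n_5 = (-0.7148, +0.6994)
n_6 = (-0.9360, +0.3519)
  (0,1): δ = 108.19°  ·
  (0,2): δ = 37.07°  ✓
  (0,3): δ = 45.23°  ·
  (0,4): δ = 84.36°  ·
  (0,5): δ = 116.17°  ·
  (0,6): δ = 139.94°  ·
  (1,2): δ = 108.88°  ·
  (1,3): δ = 26.58°  ✓
  (1,4): δ = 12.55°  ✓
  (1,5): δ = 44.36°  ·
  (1,6): δ = 68.13°  ·
  (2,3): δ = 97.70°  ·
  (2,4): δ = 58.57°  ·
  (2,5): δ = 26.76°  ✓
  (2,6): δ = 2.99°  ✓
  (3,4): δ = 140.87°  ·
  (3,5): δ = 109.06°  ·
  (3,6): δ = 85.28°  ·
  (4,5): δ = 148.19°  ·
  (4,6): δ = 124.41°  ·
  (5,6): δ = 156.23°  ·
antipodal pairs: 5

count = 5; pairs: (0,2), (1,3), (1,4), (2,5), (2,6)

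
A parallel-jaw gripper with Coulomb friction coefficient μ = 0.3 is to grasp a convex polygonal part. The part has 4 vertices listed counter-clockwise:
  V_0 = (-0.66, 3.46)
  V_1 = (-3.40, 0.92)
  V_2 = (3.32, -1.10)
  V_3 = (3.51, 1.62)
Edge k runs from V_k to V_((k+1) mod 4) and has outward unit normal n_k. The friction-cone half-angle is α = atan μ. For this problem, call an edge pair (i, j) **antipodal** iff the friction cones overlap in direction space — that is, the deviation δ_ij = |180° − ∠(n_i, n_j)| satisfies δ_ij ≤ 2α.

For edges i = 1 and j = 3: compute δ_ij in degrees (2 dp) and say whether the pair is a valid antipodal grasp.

δ = 7.08°, valid

α = atan 0.3 = 16.70°;  2α = 33.40°
edge 1: e_1 = (+6.72, -2.02);  n_1 = (-0.2879, -0.9577)
edge 3: e_3 = (-4.17, +1.84);  n_3 = (+0.4037, +0.9149)
∠(n_1, n_3) = 172.92°
δ = |180° − 172.92°| = 7.08°
7.08° ≤ 2α = 33.40°  →  valid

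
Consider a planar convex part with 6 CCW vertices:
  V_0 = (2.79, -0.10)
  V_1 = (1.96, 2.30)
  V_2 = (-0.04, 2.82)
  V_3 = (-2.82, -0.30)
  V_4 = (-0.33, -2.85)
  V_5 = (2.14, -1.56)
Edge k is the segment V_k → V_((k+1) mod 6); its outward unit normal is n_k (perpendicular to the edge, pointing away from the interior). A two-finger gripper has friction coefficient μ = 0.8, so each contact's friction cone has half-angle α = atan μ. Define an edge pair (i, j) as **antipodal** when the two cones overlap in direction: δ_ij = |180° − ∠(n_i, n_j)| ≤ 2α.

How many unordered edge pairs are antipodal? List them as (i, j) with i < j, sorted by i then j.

α = atan 0.8 = 38.66°;  2α = 77.32°
n_0 = (+0.9451, +0.3268)
n_1 = (+0.2516, +0.9678)
n_2 = (-0.7466, +0.6653)
n_3 = (-0.7155, -0.6986)
n_4 = (+0.4629, -0.8864)
n_5 = (+0.9136, -0.4067)
  (0,1): δ = 123.65°  ·
  (0,2): δ = 60.78°  ✓
  (0,3): δ = 25.24°  ✓
  (0,4): δ = 98.50°  ·
  (0,5): δ = 136.92°  ·
  (1,2): δ = 117.13°  ·
  (1,3): δ = 31.11°  ✓
  (1,4): δ = 42.15°  ✓
  (1,5): δ = 80.58°  ·
  (2,3): δ = 93.98°  ·
  (2,4): δ = 20.72°  ✓
  (2,5): δ = 17.70°  ✓
  (3,4): δ = 106.74°  ·
  (3,5): δ = 68.32°  ✓
  (4,5): δ = 141.58°  ·
antipodal pairs: 7

count = 7; pairs: (0,2), (0,3), (1,3), (1,4), (2,4), (2,5), (3,5)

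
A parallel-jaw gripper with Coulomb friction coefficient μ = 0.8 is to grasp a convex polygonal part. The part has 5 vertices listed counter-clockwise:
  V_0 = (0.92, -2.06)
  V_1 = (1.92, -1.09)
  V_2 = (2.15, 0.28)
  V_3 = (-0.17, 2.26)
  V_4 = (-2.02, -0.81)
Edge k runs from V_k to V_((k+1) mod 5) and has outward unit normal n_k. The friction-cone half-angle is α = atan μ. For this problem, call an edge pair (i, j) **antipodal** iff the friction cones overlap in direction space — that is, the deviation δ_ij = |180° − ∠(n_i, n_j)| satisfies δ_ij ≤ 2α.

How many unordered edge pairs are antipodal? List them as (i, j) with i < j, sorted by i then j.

count = 4; pairs: (0,3), (1,3), (1,4), (2,4)

α = atan 0.8 = 38.66°;  2α = 77.32°
n_0 = (+0.6963, -0.7178)
n_1 = (+0.9862, -0.1656)
n_2 = (+0.6492, +0.7606)
n_3 = (-0.8565, +0.5161)
n_4 = (-0.3913, -0.9203)
  (0,1): δ = 143.66°  ·
  (0,2): δ = 84.61°  ·
  (0,3): δ = 14.80°  ✓
  (0,4): δ = 112.84°  ·
  (1,2): δ = 120.95°  ·
  (1,3): δ = 21.54°  ✓
  (1,4): δ = 76.50°  ✓
  (2,3): δ = 80.59°  ·
  (2,4): δ = 17.45°  ✓
  (3,4): δ = 81.96°  ·
antipodal pairs: 4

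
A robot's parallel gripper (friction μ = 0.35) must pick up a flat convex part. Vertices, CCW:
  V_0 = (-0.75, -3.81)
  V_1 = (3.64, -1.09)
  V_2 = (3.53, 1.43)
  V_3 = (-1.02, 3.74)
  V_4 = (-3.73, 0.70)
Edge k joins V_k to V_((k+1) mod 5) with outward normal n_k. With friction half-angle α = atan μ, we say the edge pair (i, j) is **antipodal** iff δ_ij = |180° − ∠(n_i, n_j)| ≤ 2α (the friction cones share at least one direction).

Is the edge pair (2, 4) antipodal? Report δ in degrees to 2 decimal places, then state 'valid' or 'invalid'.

α = atan 0.35 = 19.29°;  2α = 38.58°
edge 2: e_2 = (-4.55, +2.31);  n_2 = (+0.4527, +0.8917)
edge 4: e_4 = (+2.98, -4.51);  n_4 = (-0.8343, -0.5513)
∠(n_2, n_4) = 150.37°
δ = |180° − 150.37°| = 29.63°
29.63° ≤ 2α = 38.58°  →  valid

δ = 29.63°, valid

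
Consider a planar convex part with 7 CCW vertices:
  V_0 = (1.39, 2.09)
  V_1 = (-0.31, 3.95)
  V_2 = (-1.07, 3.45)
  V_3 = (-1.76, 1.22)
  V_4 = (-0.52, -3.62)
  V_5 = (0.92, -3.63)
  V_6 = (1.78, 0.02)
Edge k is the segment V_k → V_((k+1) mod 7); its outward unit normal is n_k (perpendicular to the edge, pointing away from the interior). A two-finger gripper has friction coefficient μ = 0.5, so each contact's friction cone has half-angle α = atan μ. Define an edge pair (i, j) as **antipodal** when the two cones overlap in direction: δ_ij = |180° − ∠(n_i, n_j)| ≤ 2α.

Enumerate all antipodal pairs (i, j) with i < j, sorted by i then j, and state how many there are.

α = atan 0.5 = 26.57°;  2α = 53.13°
n_0 = (+0.7381, +0.6746)
n_1 = (-0.5496, +0.8354)
n_2 = (-0.9553, +0.2956)
n_3 = (-0.9687, -0.2482)
n_4 = (-0.0069, -1.0000)
n_5 = (+0.9733, -0.2293)
n_6 = (+0.9827, +0.1851)
  (0,1): δ = 99.09°  ·
  (0,2): δ = 59.62°  ·
  (0,3): δ = 28.06°  ✓
  (0,4): δ = 47.18°  ✓
  (0,5): δ = 124.32°  ·
  (0,6): δ = 148.24°  ·
  (1,2): δ = 140.53°  ·
  (1,3): δ = 108.97°  ·
  (1,4): δ = 33.74°  ✓
  (1,5): δ = 43.40°  ✓
  (1,6): δ = 67.33°  ·
  (2,3): δ = 148.44°  ·
  (2,4): δ = 73.20°  ·
  (2,5): δ = 3.93°  ✓
  (2,6): δ = 27.86°  ✓
  (3,4): δ = 104.77°  ·
  (3,5): δ = 27.63°  ✓
  (3,6): δ = 3.70°  ✓
  (4,5): δ = 102.86°  ·
  (4,6): δ = 78.93°  ·
  (5,6): δ = 156.07°  ·
antipodal pairs: 8

count = 8; pairs: (0,3), (0,4), (1,4), (1,5), (2,5), (2,6), (3,5), (3,6)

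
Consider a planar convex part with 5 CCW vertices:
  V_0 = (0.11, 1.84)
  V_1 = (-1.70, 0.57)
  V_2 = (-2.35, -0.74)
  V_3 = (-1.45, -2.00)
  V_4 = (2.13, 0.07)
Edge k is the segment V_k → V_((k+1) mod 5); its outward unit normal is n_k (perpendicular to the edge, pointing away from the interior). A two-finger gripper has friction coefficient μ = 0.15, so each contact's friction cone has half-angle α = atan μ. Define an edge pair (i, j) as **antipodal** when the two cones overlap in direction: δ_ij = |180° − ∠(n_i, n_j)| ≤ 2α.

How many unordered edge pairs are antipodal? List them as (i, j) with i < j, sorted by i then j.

α = atan 0.15 = 8.53°;  2α = 17.06°
n_0 = (-0.5744, +0.8186)
n_1 = (-0.8958, +0.4445)
n_2 = (-0.8137, -0.5812)
n_3 = (+0.5006, -0.8657)
n_4 = (+0.6590, +0.7521)
  (0,1): δ = 151.45°  ·
  (0,2): δ = 89.52°  ·
  (0,3): δ = 5.02°  ✓
  (0,4): δ = 103.72°  ·
  (1,2): δ = 118.07°  ·
  (1,3): δ = 33.57°  ·
  (1,4): δ = 75.16°  ·
  (2,3): δ = 95.50°  ·
  (2,4): δ = 13.24°  ✓
  (3,4): δ = 71.26°  ·
antipodal pairs: 2

count = 2; pairs: (0,3), (2,4)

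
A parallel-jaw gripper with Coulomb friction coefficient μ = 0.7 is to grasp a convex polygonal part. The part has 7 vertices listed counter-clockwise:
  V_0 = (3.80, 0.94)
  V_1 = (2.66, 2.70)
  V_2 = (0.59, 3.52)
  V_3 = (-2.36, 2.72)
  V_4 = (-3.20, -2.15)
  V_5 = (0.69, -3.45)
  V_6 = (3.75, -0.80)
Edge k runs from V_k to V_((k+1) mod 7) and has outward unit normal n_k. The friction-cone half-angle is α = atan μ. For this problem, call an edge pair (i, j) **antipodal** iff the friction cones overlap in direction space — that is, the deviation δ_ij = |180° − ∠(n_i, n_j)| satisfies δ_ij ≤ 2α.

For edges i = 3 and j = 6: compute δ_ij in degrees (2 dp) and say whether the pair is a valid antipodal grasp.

α = atan 0.7 = 34.99°;  2α = 69.98°
edge 3: e_3 = (-0.84, -4.87);  n_3 = (-0.9854, +0.1700)
edge 6: e_6 = (+0.05, +1.74);  n_6 = (+0.9996, -0.0287)
∠(n_3, n_6) = 171.86°
δ = |180° − 171.86°| = 8.14°
8.14° ≤ 2α = 69.98°  →  valid

δ = 8.14°, valid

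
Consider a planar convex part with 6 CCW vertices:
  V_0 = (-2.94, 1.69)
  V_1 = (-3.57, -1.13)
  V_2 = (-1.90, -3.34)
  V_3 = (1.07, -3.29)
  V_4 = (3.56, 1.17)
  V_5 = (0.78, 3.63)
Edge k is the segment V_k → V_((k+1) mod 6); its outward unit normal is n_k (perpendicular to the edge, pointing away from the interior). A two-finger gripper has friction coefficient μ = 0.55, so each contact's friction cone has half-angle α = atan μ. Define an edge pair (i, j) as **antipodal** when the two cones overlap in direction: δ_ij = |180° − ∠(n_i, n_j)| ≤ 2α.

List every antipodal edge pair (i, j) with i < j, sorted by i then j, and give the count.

count = 5; pairs: (0,3), (1,4), (2,4), (2,5), (3,5)

α = atan 0.55 = 28.81°;  2α = 57.62°
n_0 = (-0.9759, +0.2180)
n_1 = (-0.7978, -0.6029)
n_2 = (+0.0168, -0.9999)
n_3 = (+0.8731, -0.4875)
n_4 = (+0.6627, +0.7489)
n_5 = (-0.4624, +0.8867)
  (0,1): δ = 130.33°  ·
  (0,2): δ = 76.44°  ·
  (0,3): δ = 16.58°  ✓
  (0,4): δ = 61.09°  ·
  (0,5): δ = 130.14°  ·
  (1,2): δ = 126.11°  ·
  (1,3): δ = 66.25°  ·
  (1,4): δ = 11.42°  ✓
  (1,5): δ = 80.47°  ·
  (2,3): δ = 120.14°  ·
  (2,4): δ = 42.47°  ✓
  (2,5): δ = 26.58°  ✓
  (3,4): δ = 102.33°  ·
  (3,5): δ = 33.28°  ✓
  (4,5): δ = 110.95°  ·
antipodal pairs: 5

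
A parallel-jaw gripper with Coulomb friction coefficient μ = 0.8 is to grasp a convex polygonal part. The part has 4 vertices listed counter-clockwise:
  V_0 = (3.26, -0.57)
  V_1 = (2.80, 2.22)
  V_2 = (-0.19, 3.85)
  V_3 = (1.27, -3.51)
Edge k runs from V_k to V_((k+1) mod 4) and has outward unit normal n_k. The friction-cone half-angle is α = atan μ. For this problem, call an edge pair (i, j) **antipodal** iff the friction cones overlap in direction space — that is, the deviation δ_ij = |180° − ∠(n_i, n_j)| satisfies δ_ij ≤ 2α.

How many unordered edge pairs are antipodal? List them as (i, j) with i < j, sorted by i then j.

count = 3; pairs: (0,2), (1,2), (2,3)

α = atan 0.8 = 38.66°;  2α = 77.32°
n_0 = (+0.9867, +0.1627)
n_1 = (+0.4786, +0.8780)
n_2 = (-0.9809, -0.1946)
n_3 = (+0.8281, -0.5605)
  (0,1): δ = 127.96°  ·
  (0,2): δ = 1.86°  ✓
  (0,3): δ = 136.54°  ·
  (1,2): δ = 50.18°  ✓
  (1,3): δ = 84.50°  ·
  (2,3): δ = 45.31°  ✓
antipodal pairs: 3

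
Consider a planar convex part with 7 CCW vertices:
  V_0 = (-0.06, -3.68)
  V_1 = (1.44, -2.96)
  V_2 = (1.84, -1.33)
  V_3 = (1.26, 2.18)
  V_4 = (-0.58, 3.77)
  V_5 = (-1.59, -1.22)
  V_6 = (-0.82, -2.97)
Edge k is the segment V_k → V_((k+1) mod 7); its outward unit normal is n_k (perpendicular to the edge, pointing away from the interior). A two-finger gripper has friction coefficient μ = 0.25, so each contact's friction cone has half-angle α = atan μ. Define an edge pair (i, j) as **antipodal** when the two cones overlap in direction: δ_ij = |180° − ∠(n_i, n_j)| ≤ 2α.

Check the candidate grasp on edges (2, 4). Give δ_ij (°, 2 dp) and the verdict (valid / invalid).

δ = 20.83°, valid

α = atan 0.25 = 14.04°;  2α = 28.07°
edge 2: e_2 = (-0.58, +3.51);  n_2 = (+0.9866, +0.1630)
edge 4: e_4 = (-1.01, -4.99);  n_4 = (-0.9801, +0.1984)
∠(n_2, n_4) = 159.17°
δ = |180° − 159.17°| = 20.83°
20.83° ≤ 2α = 28.07°  →  valid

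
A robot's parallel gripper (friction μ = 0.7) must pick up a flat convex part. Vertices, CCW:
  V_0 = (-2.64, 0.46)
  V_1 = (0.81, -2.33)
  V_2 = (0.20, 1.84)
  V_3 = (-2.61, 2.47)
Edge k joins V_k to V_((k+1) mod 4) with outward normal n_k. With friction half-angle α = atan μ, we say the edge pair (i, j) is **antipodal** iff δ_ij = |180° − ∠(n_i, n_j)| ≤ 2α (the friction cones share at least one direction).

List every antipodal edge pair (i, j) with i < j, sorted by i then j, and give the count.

count = 3; pairs: (0,1), (0,2), (1,3)

α = atan 0.7 = 34.99°;  2α = 69.98°
n_0 = (-0.6288, -0.7776)
n_1 = (+0.9895, +0.1447)
n_2 = (+0.2188, +0.9758)
n_3 = (-0.9999, +0.0149)
  (0,1): δ = 42.72°  ✓
  (0,2): δ = 26.33°  ✓
  (0,3): δ = 128.11°  ·
  (1,2): δ = 110.96°  ·
  (1,3): δ = 9.18°  ✓
  (2,3): δ = 78.22°  ·
antipodal pairs: 3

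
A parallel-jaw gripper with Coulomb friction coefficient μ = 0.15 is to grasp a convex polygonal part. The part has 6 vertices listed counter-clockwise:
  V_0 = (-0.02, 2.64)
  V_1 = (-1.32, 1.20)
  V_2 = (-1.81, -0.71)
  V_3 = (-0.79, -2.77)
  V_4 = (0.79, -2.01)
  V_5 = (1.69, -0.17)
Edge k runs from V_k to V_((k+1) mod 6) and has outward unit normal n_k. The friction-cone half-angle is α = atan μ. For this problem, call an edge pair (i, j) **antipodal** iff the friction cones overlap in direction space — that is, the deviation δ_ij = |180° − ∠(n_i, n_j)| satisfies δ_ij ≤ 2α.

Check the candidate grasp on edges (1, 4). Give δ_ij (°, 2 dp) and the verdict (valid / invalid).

α = atan 0.15 = 8.53°;  2α = 17.06°
edge 1: e_1 = (-0.49, -1.91);  n_1 = (-0.9686, +0.2485)
edge 4: e_4 = (+0.90, +1.84);  n_4 = (+0.8983, -0.4394)
∠(n_1, n_4) = 168.32°
δ = |180° − 168.32°| = 11.68°
11.68° ≤ 2α = 17.06°  →  valid

δ = 11.68°, valid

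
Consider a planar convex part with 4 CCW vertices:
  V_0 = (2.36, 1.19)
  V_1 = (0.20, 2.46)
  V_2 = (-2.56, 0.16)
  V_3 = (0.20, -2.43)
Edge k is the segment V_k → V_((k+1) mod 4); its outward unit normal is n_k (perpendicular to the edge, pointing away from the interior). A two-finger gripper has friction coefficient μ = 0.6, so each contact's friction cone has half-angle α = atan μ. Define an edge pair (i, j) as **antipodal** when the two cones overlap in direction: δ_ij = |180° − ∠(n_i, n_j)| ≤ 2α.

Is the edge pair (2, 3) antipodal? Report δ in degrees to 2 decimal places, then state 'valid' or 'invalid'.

α = atan 0.6 = 30.96°;  2α = 61.93°
edge 2: e_2 = (+2.76, -2.59);  n_2 = (-0.6843, -0.7292)
edge 3: e_3 = (+2.16, +3.62);  n_3 = (+0.8587, -0.5124)
∠(n_2, n_3) = 102.36°
δ = |180° − 102.36°| = 77.64°
77.64° > 2α = 61.93°  →  invalid

δ = 77.64°, invalid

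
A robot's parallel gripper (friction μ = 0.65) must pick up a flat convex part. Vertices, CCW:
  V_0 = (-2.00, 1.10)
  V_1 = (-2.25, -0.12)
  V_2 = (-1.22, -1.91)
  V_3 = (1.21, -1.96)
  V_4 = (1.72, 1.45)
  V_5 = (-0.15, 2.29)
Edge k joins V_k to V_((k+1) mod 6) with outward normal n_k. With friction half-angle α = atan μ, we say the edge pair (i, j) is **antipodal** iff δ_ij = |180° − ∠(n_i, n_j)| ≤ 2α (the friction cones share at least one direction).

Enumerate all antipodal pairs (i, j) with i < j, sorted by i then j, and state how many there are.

count = 6; pairs: (0,3), (1,3), (1,4), (2,4), (2,5), (3,5)

α = atan 0.65 = 33.02°;  2α = 66.05°
n_0 = (-0.9796, +0.2007)
n_1 = (-0.8667, -0.4987)
n_2 = (-0.0206, -0.9998)
n_3 = (+0.9890, -0.1479)
n_4 = (+0.4098, +0.9122)
n_5 = (-0.5410, +0.8410)
  (0,1): δ = 138.50°  ·
  (0,2): δ = 79.60°  ·
  (0,3): δ = 3.07°  ✓
  (0,4): δ = 77.39°  ·
  (0,5): δ = 134.33°  ·
  (1,2): δ = 121.10°  ·
  (1,3): δ = 38.42°  ✓
  (1,4): δ = 35.89°  ✓
  (1,5): δ = 92.83°  ·
  (2,3): δ = 97.33°  ·
  (2,4): δ = 23.01°  ✓
  (2,5): δ = 33.93°  ✓
  (3,4): δ = 105.68°  ·
  (3,5): δ = 48.74°  ✓
  (4,5): δ = 123.06°  ·
antipodal pairs: 6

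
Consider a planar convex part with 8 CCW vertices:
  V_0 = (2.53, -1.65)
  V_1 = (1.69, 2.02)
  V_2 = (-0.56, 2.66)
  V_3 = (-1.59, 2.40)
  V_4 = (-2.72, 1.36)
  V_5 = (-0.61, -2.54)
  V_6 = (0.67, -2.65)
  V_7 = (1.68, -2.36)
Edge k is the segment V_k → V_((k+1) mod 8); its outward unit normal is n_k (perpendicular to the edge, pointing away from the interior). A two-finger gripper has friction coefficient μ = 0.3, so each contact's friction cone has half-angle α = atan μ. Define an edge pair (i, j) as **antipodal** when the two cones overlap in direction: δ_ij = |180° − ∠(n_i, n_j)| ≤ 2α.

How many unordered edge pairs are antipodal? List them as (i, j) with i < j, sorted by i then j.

count = 8; pairs: (0,4), (1,5), (1,6), (2,5), (2,6), (2,7), (3,6), (3,7)

α = atan 0.3 = 16.70°;  2α = 33.40°
n_0 = (+0.9748, +0.2231)
n_1 = (+0.2736, +0.9618)
n_2 = (-0.2447, +0.9696)
n_3 = (-0.6772, +0.7358)
n_4 = (-0.8795, -0.4758)
n_5 = (-0.0856, -0.9963)
n_6 = (+0.2760, -0.9612)
n_7 = (+0.6411, -0.7675)
  (0,1): δ = 118.77°  ·
  (0,2): δ = 88.72°  ·
  (0,3): δ = 60.27°  ·
  (0,4): δ = 15.52°  ✓
  (0,5): δ = 72.20°  ·
  (0,6): δ = 93.13°  ·
  (0,7): δ = 116.98°  ·
  (1,2): δ = 149.95°  ·
  (1,3): δ = 121.50°  ·
  (1,4): δ = 45.71°  ·
  (1,5): δ = 10.97°  ✓
  (1,6): δ = 31.90°  ✓
  (1,7): δ = 55.75°  ·
  (2,3): δ = 151.54°  ·
  (2,4): δ = 75.75°  ·
  (2,5): δ = 19.08°  ✓
  (2,6): δ = 1.85°  ✓
  (2,7): δ = 25.70°  ✓
  (3,4): δ = 104.21°  ·
  (3,5): δ = 47.54°  ·
  (3,6): δ = 26.60°  ✓
  (3,7): δ = 2.75°  ✓
  (4,5): δ = 123.33°  ·
  (4,6): δ = 102.39°  ·
  (4,7): δ = 78.54°  ·
  (5,6): δ = 159.07°  ·
  (5,7): δ = 135.22°  ·
  (6,7): δ = 156.15°  ·
antipodal pairs: 8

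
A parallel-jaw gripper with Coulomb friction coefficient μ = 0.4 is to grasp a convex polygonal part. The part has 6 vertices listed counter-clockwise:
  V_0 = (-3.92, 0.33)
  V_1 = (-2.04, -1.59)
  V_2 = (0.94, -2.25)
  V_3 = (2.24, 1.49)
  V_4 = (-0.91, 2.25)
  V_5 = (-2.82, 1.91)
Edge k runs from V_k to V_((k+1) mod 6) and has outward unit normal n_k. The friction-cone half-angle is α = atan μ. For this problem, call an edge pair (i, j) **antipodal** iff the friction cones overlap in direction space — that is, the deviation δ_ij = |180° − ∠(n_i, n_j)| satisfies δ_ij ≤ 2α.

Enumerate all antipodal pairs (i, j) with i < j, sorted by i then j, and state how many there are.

α = atan 0.4 = 21.80°;  2α = 43.60°
n_0 = (-0.7145, -0.6996)
n_1 = (-0.2162, -0.9763)
n_2 = (+0.9446, -0.3283)
n_3 = (+0.2345, +0.9721)
n_4 = (-0.1753, +0.9845)
n_5 = (-0.8207, +0.5714)
  (0,1): δ = 146.88°  ·
  (0,2): δ = 63.56°  ·
  (0,3): δ = 32.04°  ✓
  (0,4): δ = 55.70°  ·
  (0,5): δ = 100.76°  ·
  (1,2): δ = 96.68°  ·
  (1,3): δ = 1.08°  ✓
  (1,4): δ = 22.58°  ✓
  (1,5): δ = 67.64°  ·
  (2,3): δ = 84.40°  ·
  (2,4): δ = 60.74°  ·
  (2,5): δ = 15.68°  ✓
  (3,4): δ = 156.34°  ·
  (3,5): δ = 111.28°  ·
  (4,5): δ = 134.94°  ·
antipodal pairs: 4

count = 4; pairs: (0,3), (1,3), (1,4), (2,5)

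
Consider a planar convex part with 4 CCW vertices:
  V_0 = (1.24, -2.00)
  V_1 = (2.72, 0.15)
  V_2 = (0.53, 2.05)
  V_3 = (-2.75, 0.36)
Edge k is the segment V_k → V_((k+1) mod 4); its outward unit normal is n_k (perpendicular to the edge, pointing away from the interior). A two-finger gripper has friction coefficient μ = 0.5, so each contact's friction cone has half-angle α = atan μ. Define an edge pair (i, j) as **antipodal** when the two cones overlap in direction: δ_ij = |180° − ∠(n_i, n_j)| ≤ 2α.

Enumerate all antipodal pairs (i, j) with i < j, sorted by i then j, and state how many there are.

count = 2; pairs: (0,2), (1,3)

α = atan 0.5 = 26.57°;  2α = 53.13°
n_0 = (+0.8237, -0.5670)
n_1 = (+0.6553, +0.7553)
n_2 = (-0.4580, +0.8889)
n_3 = (-0.5091, -0.8607)
  (0,1): δ = 96.40°  ·
  (0,2): δ = 28.20°  ✓
  (0,3): δ = 93.94°  ·
  (1,2): δ = 111.80°  ·
  (1,3): δ = 10.34°  ✓
  (2,3): δ = 57.86°  ·
antipodal pairs: 2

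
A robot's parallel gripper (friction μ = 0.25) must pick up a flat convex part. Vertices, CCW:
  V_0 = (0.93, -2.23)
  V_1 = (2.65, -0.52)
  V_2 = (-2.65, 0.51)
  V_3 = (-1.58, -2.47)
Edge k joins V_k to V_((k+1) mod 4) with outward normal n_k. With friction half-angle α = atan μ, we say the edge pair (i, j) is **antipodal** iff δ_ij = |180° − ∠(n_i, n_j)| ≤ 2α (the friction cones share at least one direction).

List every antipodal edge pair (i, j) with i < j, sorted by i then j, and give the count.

α = atan 0.25 = 14.04°;  2α = 28.07°
n_0 = (+0.7050, -0.7092)
n_1 = (+0.1908, +0.9816)
n_2 = (-0.9412, -0.3379)
n_3 = (+0.0952, -0.9955)
  (0,1): δ = 55.83°  ·
  (0,2): δ = 64.92°  ·
  (0,3): δ = 140.63°  ·
  (1,2): δ = 59.25°  ·
  (1,3): δ = 16.46°  ✓
  (2,3): δ = 104.29°  ·
antipodal pairs: 1

count = 1; pairs: (1,3)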